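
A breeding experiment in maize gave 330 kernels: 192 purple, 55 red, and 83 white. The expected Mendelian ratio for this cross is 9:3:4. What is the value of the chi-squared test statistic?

Under the 9:3:4 hypothesis (Σ ratio = 16, N = 330):
  purple: 330 × 9/16 = 185.625
  red: 330 × 3/16 = 61.875
  white: 330 × 4/16 = 82.5
χ² = Σ (O − E)² / E
  purple: (192 − 185.625)² / 185.625 = 0.2189
  red: (55 − 61.875)² / 61.875 = 0.7639
  white: (83 − 82.5)² / 82.5 = 0.0030
χ² = 0.2189 + 0.7639 + 0.0030 = 0.9858 ≈ 0.986

0.986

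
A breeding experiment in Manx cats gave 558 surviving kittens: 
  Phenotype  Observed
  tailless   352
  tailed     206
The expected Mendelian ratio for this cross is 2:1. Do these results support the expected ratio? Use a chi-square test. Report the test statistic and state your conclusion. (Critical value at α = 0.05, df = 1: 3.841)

3.226; consistent

Expected counts for N = 558 under a 2:1 ratio (total parts = 3):
  tailless: 558 × 2/3 = 372
  tailed: 558 × 1/3 = 186
χ² = Σ (O − E)² / E
  tailless: (352 − 372)² / 372 = 1.0753
  tailed: (206 − 186)² / 186 = 2.1505
χ² = 1.0753 + 2.1505 = 3.2258 ≈ 3.226
Degrees of freedom = 2 − 1 = 1; critical value at α = 0.05 is 3.841.
Since 3.226 < 3.841, we fail to reject the null hypothesis — the data are consistent with the 2:1 ratio.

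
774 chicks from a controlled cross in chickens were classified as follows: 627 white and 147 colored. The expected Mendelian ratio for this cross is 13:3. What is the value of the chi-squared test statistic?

Total ratio parts = 16. Expected numbers out of 774:
  white: 774 × 13/16 = 628.875
  colored: 774 × 3/16 = 145.125
χ² = Σ (O − E)² / E
  white: (627 − 628.875)² / 628.875 = 0.0056
  colored: (147 − 145.125)² / 145.125 = 0.0242
χ² = 0.0056 + 0.0242 = 0.0298 ≈ 0.030

0.030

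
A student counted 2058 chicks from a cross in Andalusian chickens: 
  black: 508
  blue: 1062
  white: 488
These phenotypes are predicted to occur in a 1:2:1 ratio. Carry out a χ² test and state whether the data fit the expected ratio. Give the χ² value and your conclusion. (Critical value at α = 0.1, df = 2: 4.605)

2.505; consistent

Expected counts for N = 2058 under a 1:2:1 ratio (total parts = 4):
  black: 2058 × 1/4 = 514.5
  blue: 2058 × 2/4 = 1029
  white: 2058 × 1/4 = 514.5
χ² = Σ (O − E)² / E
  black: (508 − 514.5)² / 514.5 = 0.0821
  blue: (1062 − 1029)² / 1029 = 1.0583
  white: (488 − 514.5)² / 514.5 = 1.3649
χ² = 0.0821 + 1.0583 + 1.3649 = 2.5053 ≈ 2.505
Degrees of freedom = 3 − 1 = 2; critical value at α = 0.1 is 4.605.
Since 2.505 < 4.605, we fail to reject the null hypothesis — the data are consistent with the 1:2:1 ratio.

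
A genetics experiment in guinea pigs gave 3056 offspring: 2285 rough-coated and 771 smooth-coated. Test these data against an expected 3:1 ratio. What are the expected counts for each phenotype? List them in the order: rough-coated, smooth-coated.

The 3:1 ratio has 4 parts, so with N = 3056 the expected counts are:
  rough-coated: 3056 × 3/4 = 2292
  smooth-coated: 3056 × 1/4 = 764

2292, 764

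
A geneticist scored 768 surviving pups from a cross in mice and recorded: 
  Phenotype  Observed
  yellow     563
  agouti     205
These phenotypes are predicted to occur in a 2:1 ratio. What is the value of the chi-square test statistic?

Total ratio parts = 3. Expected numbers out of 768:
  yellow: 768 × 2/3 = 512
  agouti: 768 × 1/3 = 256
χ² = Σ (O − E)² / E
  yellow: (563 − 512)² / 512 = 5.0801
  agouti: (205 − 256)² / 256 = 10.1602
χ² = 5.0801 + 10.1602 = 15.2403 ≈ 15.240

15.240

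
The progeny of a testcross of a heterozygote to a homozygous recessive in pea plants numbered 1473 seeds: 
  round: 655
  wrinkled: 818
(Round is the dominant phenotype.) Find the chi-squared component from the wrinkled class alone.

A testcross of a heterozygote (Aa × aa) gives a 1:1 phenotypic ratio.
Expected counts for N = 1473 under a 1:1 ratio (total parts = 2):
  round: 1473 × 1/2 = 736.5
  wrinkled: 1473 × 1/2 = 736.5
Contribution of wrinkled: (818 − 736.5)² / 736.5 = 9.0187

9.019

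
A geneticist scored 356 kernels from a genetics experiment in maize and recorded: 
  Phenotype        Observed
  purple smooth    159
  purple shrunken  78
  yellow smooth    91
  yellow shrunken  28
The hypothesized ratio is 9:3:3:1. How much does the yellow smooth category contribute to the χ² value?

Total ratio parts = 16. Expected numbers out of 356:
  purple smooth: 356 × 9/16 = 200.25
  purple shrunken: 356 × 3/16 = 66.75
  yellow smooth: 356 × 3/16 = 66.75
  yellow shrunken: 356 × 1/16 = 22.25
Contribution of yellow smooth: (91 − 66.75)² / 66.75 = 8.8099

8.810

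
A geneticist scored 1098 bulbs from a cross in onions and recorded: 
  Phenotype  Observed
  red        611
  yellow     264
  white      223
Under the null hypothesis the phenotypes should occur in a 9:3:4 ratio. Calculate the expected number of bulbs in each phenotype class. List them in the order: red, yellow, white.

617.625, 205.875, 274.5

Expected counts for N = 1098 under a 9:3:4 ratio (total parts = 16):
  red: 1098 × 9/16 = 617.625
  yellow: 1098 × 3/16 = 205.875
  white: 1098 × 4/16 = 274.5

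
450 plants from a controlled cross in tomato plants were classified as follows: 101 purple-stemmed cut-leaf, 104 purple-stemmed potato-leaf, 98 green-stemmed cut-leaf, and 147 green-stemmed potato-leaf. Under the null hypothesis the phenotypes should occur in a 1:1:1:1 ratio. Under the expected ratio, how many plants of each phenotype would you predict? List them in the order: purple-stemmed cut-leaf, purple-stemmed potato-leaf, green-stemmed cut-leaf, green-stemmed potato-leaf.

Total ratio parts = 4. Expected numbers out of 450:
  purple-stemmed cut-leaf: 450 × 1/4 = 112.5
  purple-stemmed potato-leaf: 450 × 1/4 = 112.5
  green-stemmed cut-leaf: 450 × 1/4 = 112.5
  green-stemmed potato-leaf: 450 × 1/4 = 112.5

112.5, 112.5, 112.5, 112.5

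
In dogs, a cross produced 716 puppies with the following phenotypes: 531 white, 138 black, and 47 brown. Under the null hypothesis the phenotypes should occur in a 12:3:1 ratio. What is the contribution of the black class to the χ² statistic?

0.105

Total ratio parts = 16. Expected numbers out of 716:
  white: 716 × 12/16 = 537
  black: 716 × 3/16 = 134.25
  brown: 716 × 1/16 = 44.75
Contribution of black: (138 − 134.25)² / 134.25 = 0.1047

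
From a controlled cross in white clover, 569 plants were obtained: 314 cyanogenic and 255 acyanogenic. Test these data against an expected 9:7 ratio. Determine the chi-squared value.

0.262

Total ratio parts = 16. Expected numbers out of 569:
  cyanogenic: 569 × 9/16 = 320.0625
  acyanogenic: 569 × 7/16 = 248.9375
χ² = Σ (O − E)² / E
  cyanogenic: (314 − 320.0625)² / 320.0625 = 0.1148
  acyanogenic: (255 − 248.9375)² / 248.9375 = 0.1476
χ² = 0.1148 + 0.1476 = 0.2624 ≈ 0.262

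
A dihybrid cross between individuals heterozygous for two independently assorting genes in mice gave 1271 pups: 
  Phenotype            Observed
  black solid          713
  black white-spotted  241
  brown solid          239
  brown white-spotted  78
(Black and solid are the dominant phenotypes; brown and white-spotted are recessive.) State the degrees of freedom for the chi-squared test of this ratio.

A dihybrid F₂ with independent assortment and complete dominance at both loci gives a 9:3:3:1 phenotypic ratio.
A goodness-of-fit test with 4 phenotype classes has df = 4 − 1 = 3.

3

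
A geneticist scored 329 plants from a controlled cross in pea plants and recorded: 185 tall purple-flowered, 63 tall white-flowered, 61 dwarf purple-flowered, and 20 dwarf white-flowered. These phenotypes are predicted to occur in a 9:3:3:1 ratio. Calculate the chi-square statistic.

Total ratio parts = 16. Expected numbers out of 329:
  tall purple-flowered: 329 × 9/16 = 185.0625
  tall white-flowered: 329 × 3/16 = 61.6875
  dwarf purple-flowered: 329 × 3/16 = 61.6875
  dwarf white-flowered: 329 × 1/16 = 20.5625
χ² = Σ (O − E)² / E
  tall purple-flowered: (185 − 185.0625)² / 185.0625 = 0.0000
  tall white-flowered: (63 − 61.6875)² / 61.6875 = 0.0279
  dwarf purple-flowered: (61 − 61.6875)² / 61.6875 = 0.0077
  dwarf white-flowered: (20 − 20.5625)² / 20.5625 = 0.0154
χ² = 0.0000 + 0.0279 + 0.0077 + 0.0154 = 0.051

0.051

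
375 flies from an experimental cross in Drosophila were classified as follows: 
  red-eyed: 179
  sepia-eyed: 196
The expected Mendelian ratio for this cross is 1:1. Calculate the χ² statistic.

Under the 1:1 hypothesis (Σ ratio = 2, N = 375):
  red-eyed: 375 × 1/2 = 187.5
  sepia-eyed: 375 × 1/2 = 187.5
χ² = Σ (O − E)² / E
  red-eyed: (179 − 187.5)² / 187.5 = 0.3853
  sepia-eyed: (196 − 187.5)² / 187.5 = 0.3853
χ² = 0.3853 + 0.3853 = 0.7706 ≈ 0.771

0.771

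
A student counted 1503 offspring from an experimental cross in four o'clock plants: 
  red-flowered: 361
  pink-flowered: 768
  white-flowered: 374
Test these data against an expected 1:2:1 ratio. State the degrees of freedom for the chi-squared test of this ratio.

2

A goodness-of-fit test with 3 phenotype classes has df = 3 − 1 = 2.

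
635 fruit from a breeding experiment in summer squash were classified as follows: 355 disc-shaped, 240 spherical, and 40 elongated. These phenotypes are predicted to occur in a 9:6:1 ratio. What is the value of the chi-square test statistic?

Expected counts for N = 635 under a 9:6:1 ratio (total parts = 16):
  disc-shaped: 635 × 9/16 = 357.1875
  spherical: 635 × 6/16 = 238.125
  elongated: 635 × 1/16 = 39.6875
χ² = Σ (O − E)² / E
  disc-shaped: (355 − 357.1875)² / 357.1875 = 0.0134
  spherical: (240 − 238.125)² / 238.125 = 0.0148
  elongated: (40 − 39.6875)² / 39.6875 = 0.0025
χ² = 0.0134 + 0.0148 + 0.0025 = 0.0307 ≈ 0.031

0.031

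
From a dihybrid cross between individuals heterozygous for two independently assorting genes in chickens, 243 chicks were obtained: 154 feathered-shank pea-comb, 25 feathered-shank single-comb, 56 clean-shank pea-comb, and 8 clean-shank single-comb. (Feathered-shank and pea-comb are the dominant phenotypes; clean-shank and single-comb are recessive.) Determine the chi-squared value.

A dihybrid F₂ with independent assortment and complete dominance at both loci gives a 9:3:3:1 phenotypic ratio.
Under the 9:3:3:1 hypothesis (Σ ratio = 16, N = 243):
  feathered-shank pea-comb: 243 × 9/16 = 136.6875
  feathered-shank single-comb: 243 × 3/16 = 45.5625
  clean-shank pea-comb: 243 × 3/16 = 45.5625
  clean-shank single-comb: 243 × 1/16 = 15.1875
χ² = Σ (O − E)² / E
  feathered-shank pea-comb: (154 − 136.6875)² / 136.6875 = 2.1928
  feathered-shank single-comb: (25 − 45.5625)² / 45.5625 = 9.2799
  clean-shank pea-comb: (56 − 45.5625)² / 45.5625 = 2.3910
  clean-shank single-comb: (8 − 15.1875)² / 15.1875 = 3.4015
χ² = 2.1928 + 9.2799 + 2.3910 + 3.4015 = 17.2652 ≈ 17.265

17.265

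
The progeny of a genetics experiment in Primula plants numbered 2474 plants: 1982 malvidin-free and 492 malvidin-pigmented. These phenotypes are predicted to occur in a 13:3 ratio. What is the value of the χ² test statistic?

Expected counts for N = 2474 under a 13:3 ratio (total parts = 16):
  malvidin-free: 2474 × 13/16 = 2010.125
  malvidin-pigmented: 2474 × 3/16 = 463.875
χ² = Σ (O − E)² / E
  malvidin-free: (1982 − 2010.125)² / 2010.125 = 0.3935
  malvidin-pigmented: (492 − 463.875)² / 463.875 = 1.7052
χ² = 0.3935 + 1.7052 = 2.0987 ≈ 2.099

2.099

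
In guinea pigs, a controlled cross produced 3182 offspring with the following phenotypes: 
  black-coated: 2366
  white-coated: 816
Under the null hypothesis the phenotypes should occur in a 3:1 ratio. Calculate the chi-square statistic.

0.704

Expected counts for N = 3182 under a 3:1 ratio (total parts = 4):
  black-coated: 3182 × 3/4 = 2386.5
  white-coated: 3182 × 1/4 = 795.5
χ² = Σ (O − E)² / E
  black-coated: (2366 − 2386.5)² / 2386.5 = 0.1761
  white-coated: (816 − 795.5)² / 795.5 = 0.5283
χ² = 0.1761 + 0.5283 = 0.7044 ≈ 0.704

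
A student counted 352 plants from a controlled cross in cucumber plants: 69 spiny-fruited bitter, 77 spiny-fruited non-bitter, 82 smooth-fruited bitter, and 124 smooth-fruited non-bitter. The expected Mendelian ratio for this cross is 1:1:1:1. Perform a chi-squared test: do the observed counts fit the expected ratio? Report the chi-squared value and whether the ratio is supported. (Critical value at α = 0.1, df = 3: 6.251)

20.614; not consistent

Total ratio parts = 4. Expected numbers out of 352:
  spiny-fruited bitter: 352 × 1/4 = 88
  spiny-fruited non-bitter: 352 × 1/4 = 88
  smooth-fruited bitter: 352 × 1/4 = 88
  smooth-fruited non-bitter: 352 × 1/4 = 88
χ² = Σ (O − E)² / E
  spiny-fruited bitter: (69 − 88)² / 88 = 4.1023
  spiny-fruited non-bitter: (77 − 88)² / 88 = 1.3750
  smooth-fruited bitter: (82 − 88)² / 88 = 0.4091
  smooth-fruited non-bitter: (124 − 88)² / 88 = 14.7273
χ² = 4.1023 + 1.3750 + 0.4091 + 14.7273 = 20.6137 ≈ 20.614
Degrees of freedom = 4 − 1 = 3; critical value at α = 0.1 is 6.251.
Since 20.614 > 6.251, we reject the null hypothesis — the data do not fit the 1:1:1:1 ratio.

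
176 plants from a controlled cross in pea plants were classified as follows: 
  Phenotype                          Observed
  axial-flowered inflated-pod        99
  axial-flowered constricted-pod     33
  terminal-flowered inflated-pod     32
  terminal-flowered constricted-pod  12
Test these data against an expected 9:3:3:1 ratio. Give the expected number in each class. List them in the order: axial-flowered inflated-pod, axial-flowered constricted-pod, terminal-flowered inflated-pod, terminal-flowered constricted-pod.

99, 33, 33, 11

Under the 9:3:3:1 hypothesis (Σ ratio = 16, N = 176):
  axial-flowered inflated-pod: 176 × 9/16 = 99
  axial-flowered constricted-pod: 176 × 3/16 = 33
  terminal-flowered inflated-pod: 176 × 3/16 = 33
  terminal-flowered constricted-pod: 176 × 1/16 = 11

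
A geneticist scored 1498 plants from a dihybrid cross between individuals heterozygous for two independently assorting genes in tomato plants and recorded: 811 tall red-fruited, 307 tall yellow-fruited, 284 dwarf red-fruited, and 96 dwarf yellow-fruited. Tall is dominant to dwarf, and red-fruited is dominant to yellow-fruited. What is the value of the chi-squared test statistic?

3.712

A dihybrid F₂ with independent assortment and complete dominance at both loci gives a 9:3:3:1 phenotypic ratio.
Total ratio parts = 16. Expected numbers out of 1498:
  tall red-fruited: 1498 × 9/16 = 842.625
  tall yellow-fruited: 1498 × 3/16 = 280.875
  dwarf red-fruited: 1498 × 3/16 = 280.875
  dwarf yellow-fruited: 1498 × 1/16 = 93.625
χ² = Σ (O − E)² / E
  tall red-fruited: (811 − 842.625)² / 842.625 = 1.1869
  tall yellow-fruited: (307 − 280.875)² / 280.875 = 2.4300
  dwarf red-fruited: (284 − 280.875)² / 280.875 = 0.0348
  dwarf yellow-fruited: (96 − 93.625)² / 93.625 = 0.0602
χ² = 1.1869 + 2.4300 + 0.0348 + 0.0602 = 3.7119 ≈ 3.712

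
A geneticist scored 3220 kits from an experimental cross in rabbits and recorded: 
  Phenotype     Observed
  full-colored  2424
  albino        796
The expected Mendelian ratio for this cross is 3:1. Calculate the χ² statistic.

0.134

The 3:1 ratio has 4 parts, so with N = 3220 the expected counts are:
  full-colored: 3220 × 3/4 = 2415
  albino: 3220 × 1/4 = 805
χ² = Σ (O − E)² / E
  full-colored: (2424 − 2415)² / 2415 = 0.0335
  albino: (796 − 805)² / 805 = 0.1006
χ² = 0.0335 + 0.1006 = 0.1341 ≈ 0.134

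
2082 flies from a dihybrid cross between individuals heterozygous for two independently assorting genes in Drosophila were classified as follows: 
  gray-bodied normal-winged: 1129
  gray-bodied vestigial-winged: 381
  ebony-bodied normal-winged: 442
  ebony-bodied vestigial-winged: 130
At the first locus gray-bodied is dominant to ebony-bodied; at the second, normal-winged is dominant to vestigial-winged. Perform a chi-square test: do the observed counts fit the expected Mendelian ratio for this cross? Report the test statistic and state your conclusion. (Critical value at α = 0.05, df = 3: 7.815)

A dihybrid F₂ with independent assortment and complete dominance at both loci gives a 9:3:3:1 phenotypic ratio.
Total ratio parts = 16. Expected numbers out of 2082:
  gray-bodied normal-winged: 2082 × 9/16 = 1171.125
  gray-bodied vestigial-winged: 2082 × 3/16 = 390.375
  ebony-bodied normal-winged: 2082 × 3/16 = 390.375
  ebony-bodied vestigial-winged: 2082 × 1/16 = 130.125
χ² = Σ (O − E)² / E
  gray-bodied normal-winged: (1129 − 1171.125)² / 1171.125 = 1.5152
  gray-bodied vestigial-winged: (381 − 390.375)² / 390.375 = 0.2251
  ebony-bodied normal-winged: (442 − 390.375)² / 390.375 = 6.8271
  ebony-bodied vestigial-winged: (130 − 130.125)² / 130.125 = 0.0001
χ² = 1.5152 + 0.2251 + 6.8271 + 0.0001 = 8.5675 ≈ 8.568
Degrees of freedom = 4 − 1 = 3; critical value at α = 0.05 is 7.815.
Since 8.568 > 7.815, we reject the null hypothesis — the data do not fit the 9:3:3:1 ratio.

8.568; not consistent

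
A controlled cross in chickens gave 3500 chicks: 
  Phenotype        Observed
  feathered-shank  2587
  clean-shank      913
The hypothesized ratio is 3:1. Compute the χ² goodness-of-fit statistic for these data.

Total ratio parts = 4. Expected numbers out of 3500:
  feathered-shank: 3500 × 3/4 = 2625
  clean-shank: 3500 × 1/4 = 875
χ² = Σ (O − E)² / E
  feathered-shank: (2587 − 2625)² / 2625 = 0.5501
  clean-shank: (913 − 875)² / 875 = 1.6503
χ² = 0.5501 + 1.6503 = 2.2004 ≈ 2.200

2.200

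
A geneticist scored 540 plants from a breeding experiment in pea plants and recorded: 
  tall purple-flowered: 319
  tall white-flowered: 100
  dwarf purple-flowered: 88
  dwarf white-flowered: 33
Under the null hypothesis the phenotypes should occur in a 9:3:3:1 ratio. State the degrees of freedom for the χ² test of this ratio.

A goodness-of-fit test with 4 phenotype classes has df = 4 − 1 = 3.

3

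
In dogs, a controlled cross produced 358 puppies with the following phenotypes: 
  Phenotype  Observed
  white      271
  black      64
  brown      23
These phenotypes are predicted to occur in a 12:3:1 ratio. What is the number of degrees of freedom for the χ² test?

2

A goodness-of-fit test with 3 phenotype classes has df = 3 − 1 = 2.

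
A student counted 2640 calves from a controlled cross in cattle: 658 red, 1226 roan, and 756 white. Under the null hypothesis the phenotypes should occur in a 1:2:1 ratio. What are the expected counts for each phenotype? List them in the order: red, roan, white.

660, 1320, 660

Expected counts for N = 2640 under a 1:2:1 ratio (total parts = 4):
  red: 2640 × 1/4 = 660
  roan: 2640 × 2/4 = 1320
  white: 2640 × 1/4 = 660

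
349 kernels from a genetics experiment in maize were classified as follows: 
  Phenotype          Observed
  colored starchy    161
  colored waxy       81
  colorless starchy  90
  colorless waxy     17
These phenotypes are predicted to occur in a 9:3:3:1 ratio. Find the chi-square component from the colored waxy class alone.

3.701

Total ratio parts = 16. Expected numbers out of 349:
  colored starchy: 349 × 9/16 = 196.3125
  colored waxy: 349 × 3/16 = 65.4375
  colorless starchy: 349 × 3/16 = 65.4375
  colorless waxy: 349 × 1/16 = 21.8125
Contribution of colored waxy: (81 − 65.4375)² / 65.4375 = 3.7011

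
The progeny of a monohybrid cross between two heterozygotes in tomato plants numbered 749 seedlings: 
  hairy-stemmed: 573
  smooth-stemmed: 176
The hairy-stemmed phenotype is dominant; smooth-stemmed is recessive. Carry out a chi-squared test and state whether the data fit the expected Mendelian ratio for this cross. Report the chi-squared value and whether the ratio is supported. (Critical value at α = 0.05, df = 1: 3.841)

For a monohybrid cross between heterozygotes with complete dominance, the expected phenotypic ratio is 3:1.
Under the 3:1 hypothesis (Σ ratio = 4, N = 749):
  hairy-stemmed: 749 × 3/4 = 561.75
  smooth-stemmed: 749 × 1/4 = 187.25
χ² = Σ (O − E)² / E
  hairy-stemmed: (573 − 561.75)² / 561.75 = 0.2253
  smooth-stemmed: (176 − 187.25)² / 187.25 = 0.6759
χ² = 0.2253 + 0.6759 = 0.9012 ≈ 0.901
Degrees of freedom = 2 − 1 = 1; critical value at α = 0.05 is 3.841.
Since 0.901 < 3.841, we fail to reject the null hypothesis — the data are consistent with the 3:1 ratio.

0.901; consistent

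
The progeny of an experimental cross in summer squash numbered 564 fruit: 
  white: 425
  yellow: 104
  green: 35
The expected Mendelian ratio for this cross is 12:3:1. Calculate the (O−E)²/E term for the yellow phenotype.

Under the 12:3:1 hypothesis (Σ ratio = 16, N = 564):
  white: 564 × 12/16 = 423
  yellow: 564 × 3/16 = 105.75
  green: 564 × 1/16 = 35.25
Contribution of yellow: (104 − 105.75)² / 105.75 = 0.0290

0.029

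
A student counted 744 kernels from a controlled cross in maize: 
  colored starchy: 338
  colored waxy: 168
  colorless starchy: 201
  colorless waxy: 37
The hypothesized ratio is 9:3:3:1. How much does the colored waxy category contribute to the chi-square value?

Total ratio parts = 16. Expected numbers out of 744:
  colored starchy: 744 × 9/16 = 418.5
  colored waxy: 744 × 3/16 = 139.5
  colorless starchy: 744 × 3/16 = 139.5
  colorless waxy: 744 × 1/16 = 46.5
Contribution of colored waxy: (168 − 139.5)² / 139.5 = 5.8226

5.823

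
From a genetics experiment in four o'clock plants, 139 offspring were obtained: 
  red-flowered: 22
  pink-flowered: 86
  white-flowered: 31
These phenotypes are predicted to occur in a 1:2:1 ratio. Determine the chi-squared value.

Expected counts for N = 139 under a 1:2:1 ratio (total parts = 4):
  red-flowered: 139 × 1/4 = 34.75
  pink-flowered: 139 × 2/4 = 69.5
  white-flowered: 139 × 1/4 = 34.75
χ² = Σ (O − E)² / E
  red-flowered: (22 − 34.75)² / 34.75 = 4.6781
  pink-flowered: (86 − 69.5)² / 69.5 = 3.9173
  white-flowered: (31 − 34.75)² / 34.75 = 0.4047
χ² = 4.6781 + 3.9173 + 0.4047 = 9.0001 ≈ 9.000

9.000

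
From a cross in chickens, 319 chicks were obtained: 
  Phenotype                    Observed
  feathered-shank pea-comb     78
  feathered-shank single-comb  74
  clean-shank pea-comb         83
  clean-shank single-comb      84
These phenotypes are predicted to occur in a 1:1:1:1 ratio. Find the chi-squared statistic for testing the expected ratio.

Total ratio parts = 4. Expected numbers out of 319:
  feathered-shank pea-comb: 319 × 1/4 = 79.75
  feathered-shank single-comb: 319 × 1/4 = 79.75
  clean-shank pea-comb: 319 × 1/4 = 79.75
  clean-shank single-comb: 319 × 1/4 = 79.75
χ² = Σ (O − E)² / E
  feathered-shank pea-comb: (78 − 79.75)² / 79.75 = 0.0384
  feathered-shank single-comb: (74 − 79.75)² / 79.75 = 0.4146
  clean-shank pea-comb: (83 − 79.75)² / 79.75 = 0.1324
  clean-shank single-comb: (84 − 79.75)² / 79.75 = 0.2265
χ² = 0.0384 + 0.4146 + 0.1324 + 0.2265 = 0.8119 ≈ 0.812

0.812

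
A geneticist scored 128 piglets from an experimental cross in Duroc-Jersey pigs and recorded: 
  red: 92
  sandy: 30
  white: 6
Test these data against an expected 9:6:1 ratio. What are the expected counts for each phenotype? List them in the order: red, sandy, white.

72, 48, 8

Under the 9:6:1 hypothesis (Σ ratio = 16, N = 128):
  red: 128 × 9/16 = 72
  sandy: 128 × 6/16 = 48
  white: 128 × 1/16 = 8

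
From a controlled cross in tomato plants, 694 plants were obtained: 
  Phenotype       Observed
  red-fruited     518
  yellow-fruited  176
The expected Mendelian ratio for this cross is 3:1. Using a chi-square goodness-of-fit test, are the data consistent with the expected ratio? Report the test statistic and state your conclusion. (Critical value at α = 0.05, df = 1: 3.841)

Under the 3:1 hypothesis (Σ ratio = 4, N = 694):
  red-fruited: 694 × 3/4 = 520.5
  yellow-fruited: 694 × 1/4 = 173.5
χ² = Σ (O − E)² / E
  red-fruited: (518 − 520.5)² / 520.5 = 0.0120
  yellow-fruited: (176 − 173.5)² / 173.5 = 0.0360
χ² = 0.0120 + 0.0360 = 0.048
Degrees of freedom = 2 − 1 = 1; critical value at α = 0.05 is 3.841.
Since 0.048 < 3.841, we fail to reject the null hypothesis — the data are consistent with the 3:1 ratio.

0.048; consistent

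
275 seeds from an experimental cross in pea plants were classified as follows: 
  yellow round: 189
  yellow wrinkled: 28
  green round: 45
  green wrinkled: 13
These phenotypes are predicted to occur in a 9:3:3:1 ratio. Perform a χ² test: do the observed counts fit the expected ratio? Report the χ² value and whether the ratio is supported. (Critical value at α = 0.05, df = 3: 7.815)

20.234; not consistent

The 9:3:3:1 ratio has 16 parts, so with N = 275 the expected counts are:
  yellow round: 275 × 9/16 = 154.6875
  yellow wrinkled: 275 × 3/16 = 51.5625
  green round: 275 × 3/16 = 51.5625
  green wrinkled: 275 × 1/16 = 17.1875
χ² = Σ (O − E)² / E
  yellow round: (189 − 154.6875)² / 154.6875 = 7.6111
  yellow wrinkled: (28 − 51.5625)² / 51.5625 = 10.7673
  green round: (45 − 51.5625)² / 51.5625 = 0.8352
  green wrinkled: (13 − 17.1875)² / 17.1875 = 1.0202
χ² = 7.6111 + 10.7673 + 0.8352 + 1.0202 = 20.2338 ≈ 20.234
Degrees of freedom = 4 − 1 = 3; critical value at α = 0.05 is 7.815.
Since 20.234 > 7.815, we reject the null hypothesis — the data do not fit the 9:3:3:1 ratio.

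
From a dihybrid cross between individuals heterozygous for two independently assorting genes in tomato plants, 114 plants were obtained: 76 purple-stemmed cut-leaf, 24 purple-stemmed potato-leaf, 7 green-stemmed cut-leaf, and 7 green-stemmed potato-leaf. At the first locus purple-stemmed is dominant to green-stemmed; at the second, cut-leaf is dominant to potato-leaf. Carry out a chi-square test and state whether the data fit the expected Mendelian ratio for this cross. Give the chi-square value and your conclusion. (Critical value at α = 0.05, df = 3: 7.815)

12.191; not consistent

A dihybrid F₂ with independent assortment and complete dominance at both loci gives a 9:3:3:1 phenotypic ratio.
Expected counts for N = 114 under a 9:3:3:1 ratio (total parts = 16):
  purple-stemmed cut-leaf: 114 × 9/16 = 64.125
  purple-stemmed potato-leaf: 114 × 3/16 = 21.375
  green-stemmed cut-leaf: 114 × 3/16 = 21.375
  green-stemmed potato-leaf: 114 × 1/16 = 7.125
χ² = Σ (O − E)² / E
  purple-stemmed cut-leaf: (76 − 64.125)² / 64.125 = 2.1991
  purple-stemmed potato-leaf: (24 − 21.375)² / 21.375 = 0.3224
  green-stemmed cut-leaf: (7 − 21.375)² / 21.375 = 9.6674
  green-stemmed potato-leaf: (7 − 7.125)² / 7.125 = 0.0022
χ² = 2.1991 + 0.3224 + 9.6674 + 0.0022 = 12.1911 ≈ 12.191
Degrees of freedom = 4 − 1 = 3; critical value at α = 0.05 is 7.815.
Since 12.191 > 7.815, we reject the null hypothesis — the data do not fit the 9:3:3:1 ratio.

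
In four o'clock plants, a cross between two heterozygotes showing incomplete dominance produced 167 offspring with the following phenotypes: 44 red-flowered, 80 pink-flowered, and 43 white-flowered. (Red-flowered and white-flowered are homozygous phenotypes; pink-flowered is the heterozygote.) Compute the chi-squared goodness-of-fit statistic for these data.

0.305

With incomplete dominance, a heterozygote × heterozygote cross gives a 1:2:1 phenotypic ratio.
Under the 1:2:1 hypothesis (Σ ratio = 4, N = 167):
  red-flowered: 167 × 1/4 = 41.75
  pink-flowered: 167 × 2/4 = 83.5
  white-flowered: 167 × 1/4 = 41.75
χ² = Σ (O − E)² / E
  red-flowered: (44 − 41.75)² / 41.75 = 0.1213
  pink-flowered: (80 − 83.5)² / 83.5 = 0.1467
  white-flowered: (43 − 41.75)² / 41.75 = 0.0374
χ² = 0.1213 + 0.1467 + 0.0374 = 0.3054 ≈ 0.305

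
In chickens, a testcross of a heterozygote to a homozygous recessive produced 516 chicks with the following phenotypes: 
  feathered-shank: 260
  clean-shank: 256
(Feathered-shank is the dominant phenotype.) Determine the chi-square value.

A testcross of a heterozygote (Aa × aa) gives a 1:1 phenotypic ratio.
Total ratio parts = 2. Expected numbers out of 516:
  feathered-shank: 516 × 1/2 = 258
  clean-shank: 516 × 1/2 = 258
χ² = Σ (O − E)² / E
  feathered-shank: (260 − 258)² / 258 = 0.0155
  clean-shank: (256 − 258)² / 258 = 0.0155
χ² = 0.0155 + 0.0155 = 0.031

0.031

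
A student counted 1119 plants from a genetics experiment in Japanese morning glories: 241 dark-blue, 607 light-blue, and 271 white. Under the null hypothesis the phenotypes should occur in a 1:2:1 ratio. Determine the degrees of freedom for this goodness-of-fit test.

2

A goodness-of-fit test with 3 phenotype classes has df = 3 − 1 = 2.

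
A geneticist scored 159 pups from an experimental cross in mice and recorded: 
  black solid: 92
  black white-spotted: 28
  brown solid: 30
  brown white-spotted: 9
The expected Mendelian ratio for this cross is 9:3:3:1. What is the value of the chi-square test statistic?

0.273

Expected counts for N = 159 under a 9:3:3:1 ratio (total parts = 16):
  black solid: 159 × 9/16 = 89.4375
  black white-spotted: 159 × 3/16 = 29.8125
  brown solid: 159 × 3/16 = 29.8125
  brown white-spotted: 159 × 1/16 = 9.9375
χ² = Σ (O − E)² / E
  black solid: (92 − 89.4375)² / 89.4375 = 0.0734
  black white-spotted: (28 − 29.8125)² / 29.8125 = 0.1102
  brown solid: (30 − 29.8125)² / 29.8125 = 0.0012
  brown white-spotted: (9 − 9.9375)² / 9.9375 = 0.0884
χ² = 0.0734 + 0.1102 + 0.0012 + 0.0884 = 0.2732 ≈ 0.273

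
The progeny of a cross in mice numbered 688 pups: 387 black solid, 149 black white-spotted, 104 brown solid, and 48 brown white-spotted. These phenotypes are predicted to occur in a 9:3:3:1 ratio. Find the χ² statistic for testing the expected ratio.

Under the 9:3:3:1 hypothesis (Σ ratio = 16, N = 688):
  black solid: 688 × 9/16 = 387
  black white-spotted: 688 × 3/16 = 129
  brown solid: 688 × 3/16 = 129
  brown white-spotted: 688 × 1/16 = 43
χ² = Σ (O − E)² / E
  black solid: (387 − 387)² / 387 = 0.0000
  black white-spotted: (149 − 129)² / 129 = 3.1008
  brown solid: (104 − 129)² / 129 = 4.8450
  brown white-spotted: (48 − 43)² / 43 = 0.5814
χ² = 0.0000 + 3.1008 + 4.8450 + 0.5814 = 8.5272 ≈ 8.527

8.527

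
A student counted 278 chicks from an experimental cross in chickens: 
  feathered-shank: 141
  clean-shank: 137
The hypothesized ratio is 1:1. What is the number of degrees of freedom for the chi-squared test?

1

A goodness-of-fit test with 2 phenotype classes has df = 2 − 1 = 1.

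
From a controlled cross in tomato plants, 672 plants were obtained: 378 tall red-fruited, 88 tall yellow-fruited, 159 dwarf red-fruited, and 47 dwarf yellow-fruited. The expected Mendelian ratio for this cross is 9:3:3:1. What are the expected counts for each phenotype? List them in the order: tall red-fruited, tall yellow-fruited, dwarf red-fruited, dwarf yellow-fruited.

Total ratio parts = 16. Expected numbers out of 672:
  tall red-fruited: 672 × 9/16 = 378
  tall yellow-fruited: 672 × 3/16 = 126
  dwarf red-fruited: 672 × 3/16 = 126
  dwarf yellow-fruited: 672 × 1/16 = 42

378, 126, 126, 42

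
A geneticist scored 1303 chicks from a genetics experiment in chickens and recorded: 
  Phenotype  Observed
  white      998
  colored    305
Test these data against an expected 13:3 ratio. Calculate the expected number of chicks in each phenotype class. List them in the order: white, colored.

Total ratio parts = 16. Expected numbers out of 1303:
  white: 1303 × 13/16 = 1058.6875
  colored: 1303 × 3/16 = 244.3125

1058.6875, 244.3125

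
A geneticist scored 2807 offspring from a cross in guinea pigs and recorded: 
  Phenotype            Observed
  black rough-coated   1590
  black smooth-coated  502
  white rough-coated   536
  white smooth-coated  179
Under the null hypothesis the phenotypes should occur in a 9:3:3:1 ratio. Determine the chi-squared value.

Total ratio parts = 16. Expected numbers out of 2807:
  black rough-coated: 2807 × 9/16 = 1578.9375
  black smooth-coated: 2807 × 3/16 = 526.3125
  white rough-coated: 2807 × 3/16 = 526.3125
  white smooth-coated: 2807 × 1/16 = 175.4375
χ² = Σ (O − E)² / E
  black rough-coated: (1590 − 1578.9375)² / 1578.9375 = 0.0775
  black smooth-coated: (502 − 526.3125)² / 526.3125 = 1.1231
  white rough-coated: (536 − 526.3125)² / 526.3125 = 0.1783
  white smooth-coated: (179 − 175.4375)² / 175.4375 = 0.0723
χ² = 0.0775 + 1.1231 + 0.1783 + 0.0723 = 1.4512 ≈ 1.451

1.451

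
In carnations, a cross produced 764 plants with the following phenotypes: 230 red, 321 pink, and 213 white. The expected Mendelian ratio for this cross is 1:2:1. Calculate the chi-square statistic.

20.238

The 1:2:1 ratio has 4 parts, so with N = 764 the expected counts are:
  red: 764 × 1/4 = 191
  pink: 764 × 2/4 = 382
  white: 764 × 1/4 = 191
χ² = Σ (O − E)² / E
  red: (230 − 191)² / 191 = 7.9634
  pink: (321 − 382)² / 382 = 9.7408
  white: (213 − 191)² / 191 = 2.5340
χ² = 7.9634 + 9.7408 + 2.5340 = 20.2382 ≈ 20.238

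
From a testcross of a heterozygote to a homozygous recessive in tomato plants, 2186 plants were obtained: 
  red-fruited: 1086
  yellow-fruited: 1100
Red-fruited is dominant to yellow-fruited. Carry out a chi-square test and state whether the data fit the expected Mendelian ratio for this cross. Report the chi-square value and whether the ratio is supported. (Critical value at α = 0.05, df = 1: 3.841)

0.090; consistent

A testcross of a heterozygote (Aa × aa) gives a 1:1 phenotypic ratio.
Total ratio parts = 2. Expected numbers out of 2186:
  red-fruited: 2186 × 1/2 = 1093
  yellow-fruited: 2186 × 1/2 = 1093
χ² = Σ (O − E)² / E
  red-fruited: (1086 − 1093)² / 1093 = 0.0448
  yellow-fruited: (1100 − 1093)² / 1093 = 0.0448
χ² = 0.0448 + 0.0448 = 0.0896 ≈ 0.090
Degrees of freedom = 2 − 1 = 1; critical value at α = 0.05 is 3.841.
Since 0.090 < 3.841, we fail to reject the null hypothesis — the data are consistent with the 1:1 ratio.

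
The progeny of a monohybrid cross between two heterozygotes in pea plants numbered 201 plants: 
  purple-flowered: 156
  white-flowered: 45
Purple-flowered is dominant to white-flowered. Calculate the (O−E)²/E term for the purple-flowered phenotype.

0.183

For a monohybrid cross between heterozygotes with complete dominance, the expected phenotypic ratio is 3:1.
Expected counts for N = 201 under a 3:1 ratio (total parts = 4):
  purple-flowered: 201 × 3/4 = 150.75
  white-flowered: 201 × 1/4 = 50.25
Contribution of purple-flowered: (156 − 150.75)² / 150.75 = 0.1828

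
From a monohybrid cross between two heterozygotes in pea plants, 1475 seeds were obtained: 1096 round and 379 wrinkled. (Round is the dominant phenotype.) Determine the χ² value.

For a monohybrid cross between heterozygotes with complete dominance, the expected phenotypic ratio is 3:1.
The 3:1 ratio has 4 parts, so with N = 1475 the expected counts are:
  round: 1475 × 3/4 = 1106.25
  wrinkled: 1475 × 1/4 = 368.75
χ² = Σ (O − E)² / E
  round: (1096 − 1106.25)² / 1106.25 = 0.0950
  wrinkled: (379 − 368.75)² / 368.75 = 0.2849
χ² = 0.0950 + 0.2849 = 0.3799 ≈ 0.380

0.380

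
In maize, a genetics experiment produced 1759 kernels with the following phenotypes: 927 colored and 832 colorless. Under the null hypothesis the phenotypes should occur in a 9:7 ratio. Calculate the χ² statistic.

Under the 9:7 hypothesis (Σ ratio = 16, N = 1759):
  colored: 1759 × 9/16 = 989.4375
  colorless: 1759 × 7/16 = 769.5625
χ² = Σ (O − E)² / E
  colored: (927 − 989.4375)² / 989.4375 = 3.9401
  colorless: (832 − 769.5625)² / 769.5625 = 5.0658
χ² = 3.9401 + 5.0658 = 9.0059 ≈ 9.006

9.006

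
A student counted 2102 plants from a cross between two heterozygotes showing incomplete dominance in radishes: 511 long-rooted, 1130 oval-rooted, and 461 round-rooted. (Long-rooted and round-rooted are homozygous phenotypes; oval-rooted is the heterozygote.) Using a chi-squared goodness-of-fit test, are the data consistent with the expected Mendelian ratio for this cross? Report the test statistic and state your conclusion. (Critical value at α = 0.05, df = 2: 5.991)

14.255; not consistent

With incomplete dominance, a heterozygote × heterozygote cross gives a 1:2:1 phenotypic ratio.
Expected counts for N = 2102 under a 1:2:1 ratio (total parts = 4):
  long-rooted: 2102 × 1/4 = 525.5
  oval-rooted: 2102 × 2/4 = 1051
  round-rooted: 2102 × 1/4 = 525.5
χ² = Σ (O − E)² / E
  long-rooted: (511 − 525.5)² / 525.5 = 0.4001
  oval-rooted: (1130 − 1051)² / 1051 = 5.9382
  round-rooted: (461 − 525.5)² / 525.5 = 7.9167
χ² = 0.4001 + 5.9382 + 7.9167 = 14.255
Degrees of freedom = 3 − 1 = 2; critical value at α = 0.05 is 5.991.
Since 14.255 > 5.991, we reject the null hypothesis — the data do not fit the 1:2:1 ratio.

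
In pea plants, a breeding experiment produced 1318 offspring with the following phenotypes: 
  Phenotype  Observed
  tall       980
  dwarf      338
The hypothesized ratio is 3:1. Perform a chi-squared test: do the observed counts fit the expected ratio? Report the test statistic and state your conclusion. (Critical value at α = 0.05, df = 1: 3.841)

0.292; consistent

The 3:1 ratio has 4 parts, so with N = 1318 the expected counts are:
  tall: 1318 × 3/4 = 988.5
  dwarf: 1318 × 1/4 = 329.5
χ² = Σ (O − E)² / E
  tall: (980 − 988.5)² / 988.5 = 0.0731
  dwarf: (338 − 329.5)² / 329.5 = 0.2193
χ² = 0.0731 + 0.2193 = 0.2924 ≈ 0.292
Degrees of freedom = 2 − 1 = 1; critical value at α = 0.05 is 3.841.
Since 0.292 < 3.841, we fail to reject the null hypothesis — the data are consistent with the 3:1 ratio.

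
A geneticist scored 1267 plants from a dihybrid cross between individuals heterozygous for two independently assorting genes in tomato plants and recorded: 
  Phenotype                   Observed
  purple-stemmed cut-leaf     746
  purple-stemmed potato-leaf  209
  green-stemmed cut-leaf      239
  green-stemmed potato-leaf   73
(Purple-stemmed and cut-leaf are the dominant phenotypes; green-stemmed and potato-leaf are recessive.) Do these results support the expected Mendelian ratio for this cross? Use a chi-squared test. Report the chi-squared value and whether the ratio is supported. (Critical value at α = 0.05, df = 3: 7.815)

A dihybrid F₂ with independent assortment and complete dominance at both loci gives a 9:3:3:1 phenotypic ratio.
Total ratio parts = 16. Expected numbers out of 1267:
  purple-stemmed cut-leaf: 1267 × 9/16 = 712.6875
  purple-stemmed potato-leaf: 1267 × 3/16 = 237.5625
  green-stemmed cut-leaf: 1267 × 3/16 = 237.5625
  green-stemmed potato-leaf: 1267 × 1/16 = 79.1875
χ² = Σ (O − E)² / E
  purple-stemmed cut-leaf: (746 − 712.6875)² / 712.6875 = 1.5571
  purple-stemmed potato-leaf: (209 − 237.5625)² / 237.5625 = 3.4341
  green-stemmed cut-leaf: (239 − 237.5625)² / 237.5625 = 0.0087
  green-stemmed potato-leaf: (73 − 79.1875)² / 79.1875 = 0.4835
χ² = 1.5571 + 3.4341 + 0.0087 + 0.4835 = 5.4834 ≈ 5.483
Degrees of freedom = 4 − 1 = 3; critical value at α = 0.05 is 7.815.
Since 5.483 < 7.815, we fail to reject the null hypothesis — the data are consistent with the 9:3:3:1 ratio.

5.483; consistent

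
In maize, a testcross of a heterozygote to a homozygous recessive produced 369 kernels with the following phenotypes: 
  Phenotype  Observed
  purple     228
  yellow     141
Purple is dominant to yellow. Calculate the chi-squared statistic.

20.512

A testcross of a heterozygote (Aa × aa) gives a 1:1 phenotypic ratio.
Expected counts for N = 369 under a 1:1 ratio (total parts = 2):
  purple: 369 × 1/2 = 184.5
  yellow: 369 × 1/2 = 184.5
χ² = Σ (O − E)² / E
  purple: (228 − 184.5)² / 184.5 = 10.2561
  yellow: (141 − 184.5)² / 184.5 = 10.2561
χ² = 10.2561 + 10.2561 = 20.5122 ≈ 20.512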